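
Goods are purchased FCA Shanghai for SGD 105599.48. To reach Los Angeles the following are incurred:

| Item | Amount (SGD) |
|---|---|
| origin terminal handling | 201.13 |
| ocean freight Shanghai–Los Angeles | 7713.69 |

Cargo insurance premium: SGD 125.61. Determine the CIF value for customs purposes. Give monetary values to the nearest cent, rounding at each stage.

CIF value: SGD 113639.91

CIF = FCA price + pre-shipment costs + freight + insurance
CIF = 105599.48 + 201.13 + 7713.69 + 125.61 = 113639.91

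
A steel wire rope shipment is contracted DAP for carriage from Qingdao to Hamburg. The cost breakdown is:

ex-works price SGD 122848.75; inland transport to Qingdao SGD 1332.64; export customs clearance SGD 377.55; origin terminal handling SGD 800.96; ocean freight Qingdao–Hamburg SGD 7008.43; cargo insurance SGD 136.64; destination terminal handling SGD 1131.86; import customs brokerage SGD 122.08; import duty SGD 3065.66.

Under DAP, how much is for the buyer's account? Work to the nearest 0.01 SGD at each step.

Buyer's account: SGD 3187.74

DAP: the seller bears all costs to the named destination except import duty and clearance.
Seller's account: goods 122848.75 + inland to port 1332.64 + export clearance 377.55 + origin terminal 800.96 + freight 7008.43 + insurance 136.64 + destination terminal 1131.86 = 133636.83
Buyer's account: brokerage 122.08 + duty 3065.66 = 3187.74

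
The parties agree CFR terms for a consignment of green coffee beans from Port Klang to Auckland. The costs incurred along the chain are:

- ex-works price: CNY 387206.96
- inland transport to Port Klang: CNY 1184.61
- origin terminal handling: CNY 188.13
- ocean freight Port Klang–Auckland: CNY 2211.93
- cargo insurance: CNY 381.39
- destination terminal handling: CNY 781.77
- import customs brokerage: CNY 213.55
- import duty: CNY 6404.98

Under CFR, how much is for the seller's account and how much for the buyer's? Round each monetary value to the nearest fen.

CFR: the seller pays costs through ocean freight to the destination port, but not insurance.
Seller's account: goods 387206.96 + inland to port 1184.61 + origin terminal 188.13 + freight 2211.93 = 390791.63
Buyer's account: insurance 381.39 + destination terminal 781.77 + brokerage 213.55 + duty 6404.98 = 7781.69

Seller: CNY 390791.63; buyer: CNY 7781.69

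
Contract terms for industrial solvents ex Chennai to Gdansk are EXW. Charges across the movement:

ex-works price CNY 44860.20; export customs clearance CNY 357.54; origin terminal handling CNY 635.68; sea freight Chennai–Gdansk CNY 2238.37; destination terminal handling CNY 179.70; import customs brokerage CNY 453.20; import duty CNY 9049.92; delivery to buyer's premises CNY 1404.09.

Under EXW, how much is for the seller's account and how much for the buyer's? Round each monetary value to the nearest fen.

EXW: the seller makes goods available at their premises; the buyer bears all onward costs.
Seller's account: goods 44860.20 = 44860.20
Buyer's account: export clearance 357.54 + origin terminal 635.68 + freight 2238.37 + destination terminal 179.70 + brokerage 453.20 + duty 9049.92 + delivery 1404.09 = 14318.50

Seller: CNY 44860.20; buyer: CNY 14318.50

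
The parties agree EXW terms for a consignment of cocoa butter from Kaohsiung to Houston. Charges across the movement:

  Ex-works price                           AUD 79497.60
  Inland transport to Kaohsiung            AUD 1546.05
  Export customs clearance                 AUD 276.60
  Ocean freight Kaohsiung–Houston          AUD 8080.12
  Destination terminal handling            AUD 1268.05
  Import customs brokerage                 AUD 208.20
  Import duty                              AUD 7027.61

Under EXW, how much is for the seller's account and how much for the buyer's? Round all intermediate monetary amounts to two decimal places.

EXW: the seller makes goods available at their premises; the buyer bears all onward costs.
Seller's account: goods 79497.60 = 79497.60
Buyer's account: inland to port 1546.05 + export clearance 276.60 + freight 8080.12 + destination terminal 1268.05 + brokerage 208.20 + duty 7027.61 = 18406.63

Seller: AUD 79497.60; buyer: AUD 18406.63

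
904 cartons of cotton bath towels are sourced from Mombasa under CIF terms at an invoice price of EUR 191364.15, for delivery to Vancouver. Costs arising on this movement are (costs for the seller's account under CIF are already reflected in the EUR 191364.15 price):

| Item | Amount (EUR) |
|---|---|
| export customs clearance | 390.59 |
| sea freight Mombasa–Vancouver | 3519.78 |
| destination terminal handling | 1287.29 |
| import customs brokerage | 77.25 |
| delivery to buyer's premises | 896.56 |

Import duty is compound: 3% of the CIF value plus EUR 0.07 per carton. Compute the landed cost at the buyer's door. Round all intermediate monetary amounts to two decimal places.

Total landed cost: EUR 199429.45

CIF: the seller pays costs through ocean freight and marine insurance to the destination port.
Already in the invoice (seller's account under CIF): export clearance, freight — exclude.
The CIF price already equals the CIF value: 191364.15
Ad valorem component: 191364.15 × 3% = 5740.92
Specific component: 904 × 0.07 = 63.28
Import duty = 5740.92 + 63.28 = 5804.20
Buyer bears: destination terminal 1287.29 + brokerage 77.25 + delivery 896.56 + duty 5804.20 = 8065.30
Landed cost = invoice 191364.15 + 8065.30 = 199429.45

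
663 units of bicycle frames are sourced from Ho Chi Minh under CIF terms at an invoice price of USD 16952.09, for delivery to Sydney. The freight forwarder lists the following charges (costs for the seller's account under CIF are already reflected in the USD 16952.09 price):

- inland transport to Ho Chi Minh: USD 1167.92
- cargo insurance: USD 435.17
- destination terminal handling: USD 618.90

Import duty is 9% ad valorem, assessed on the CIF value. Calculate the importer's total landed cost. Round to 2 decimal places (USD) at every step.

CIF: the seller pays costs through ocean freight and marine insurance to the destination port.
Already in the invoice (seller's account under CIF): inland to port, insurance — exclude.
The CIF price already equals the CIF value: 16952.09
Import duty = 16952.09 × 9% = 1525.69
Buyer bears: destination terminal 618.90 + duty 1525.69 = 2144.59
Landed cost = invoice 16952.09 + 2144.59 = 19096.68

Total landed cost: USD 19096.68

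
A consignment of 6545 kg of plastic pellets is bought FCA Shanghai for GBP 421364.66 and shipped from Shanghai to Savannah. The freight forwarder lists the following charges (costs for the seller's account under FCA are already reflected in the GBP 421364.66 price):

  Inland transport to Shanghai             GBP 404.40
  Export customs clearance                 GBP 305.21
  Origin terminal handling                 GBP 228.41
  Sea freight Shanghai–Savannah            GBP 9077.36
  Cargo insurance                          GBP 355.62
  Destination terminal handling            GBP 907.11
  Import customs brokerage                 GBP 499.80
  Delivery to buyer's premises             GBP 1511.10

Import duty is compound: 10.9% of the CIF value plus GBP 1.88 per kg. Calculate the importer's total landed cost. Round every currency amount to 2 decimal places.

FCA: the seller delivers export-cleared goods to the carrier; the buyer bears costs from that point.
Already in the invoice (seller's account under FCA): inland to port, export clearance — exclude.
CIF value = FCA price + origin terminal + freight + insurance = 421364.66 + 228.41 + 9077.36 + 355.62 = 431026.05
Ad valorem component: 431026.05 × 10.9% = 46981.84
Specific component: 6545 × 1.88 = 12304.60
Import duty = 46981.84 + 12304.60 = 59286.44
Buyer bears: origin terminal 228.41 + freight 9077.36 + insurance 355.62 + destination terminal 907.11 + brokerage 499.80 + delivery 1511.10 + duty 59286.44 = 71865.84
Landed cost = invoice 421364.66 + 71865.84 = 493230.50

Total landed cost: GBP 493230.50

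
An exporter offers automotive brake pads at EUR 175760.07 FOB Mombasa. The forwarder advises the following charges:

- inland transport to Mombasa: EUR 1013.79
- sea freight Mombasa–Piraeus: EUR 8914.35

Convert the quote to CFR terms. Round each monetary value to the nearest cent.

Not relevant to the conversion: inland to port — on the seller under both FOB and CFR; already in the FOB price and stays in the CFR price.
From FOB to CFR, the seller additionally bears: freight.
CFR price = 175760.07 + 8914.35 = 184674.42

CFR price: EUR 184674.42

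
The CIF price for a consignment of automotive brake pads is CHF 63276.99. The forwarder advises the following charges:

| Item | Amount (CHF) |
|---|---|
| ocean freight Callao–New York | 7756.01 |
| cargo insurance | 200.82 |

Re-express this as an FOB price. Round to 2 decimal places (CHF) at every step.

From CIF to FOB, the seller no longer bears: freight, insurance.
FOB price = 63276.99 − 7756.01 − 200.82 = 55320.16

FOB price: CHF 55320.16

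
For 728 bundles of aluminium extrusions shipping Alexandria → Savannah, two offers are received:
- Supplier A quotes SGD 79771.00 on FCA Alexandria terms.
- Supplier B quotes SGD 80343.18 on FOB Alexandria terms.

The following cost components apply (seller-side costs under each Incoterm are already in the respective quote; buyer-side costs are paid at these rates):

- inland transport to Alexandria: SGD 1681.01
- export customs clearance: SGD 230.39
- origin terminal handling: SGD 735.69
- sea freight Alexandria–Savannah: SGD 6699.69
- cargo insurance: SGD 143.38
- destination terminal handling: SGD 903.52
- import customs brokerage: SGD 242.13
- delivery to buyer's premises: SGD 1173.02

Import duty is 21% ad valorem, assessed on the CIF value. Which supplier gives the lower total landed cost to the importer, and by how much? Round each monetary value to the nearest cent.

Supplier A (FCA):
CIF value = FCA price + origin terminal + freight + insurance = 79771.00 + 735.69 + 6699.69 + 143.38 = 87349.76
Import duty = 87349.76 × 21% = 18343.45
Buyer bears (A): 735.69 + 6699.69 + 143.38 + 903.52 + 242.13 + 1173.02 = 9897.43
Landed cost (A) = invoice 79771.00 + 9897.43 + duty 18343.45 = 108011.88
Supplier B (FOB):
CIF value = FOB price + freight + insurance = 80343.18 + 6699.69 + 143.38 = 87186.25
Import duty = 87186.25 × 21% = 18309.11
Buyer bears (B): 6699.69 + 143.38 + 903.52 + 242.13 + 1173.02 = 9161.74
Landed cost (B) = invoice 80343.18 + 9161.74 + duty 18309.11 = 107814.03
Difference = |108011.88 − 107814.03| = 197.85

Supplier B is cheaper by SGD 197.85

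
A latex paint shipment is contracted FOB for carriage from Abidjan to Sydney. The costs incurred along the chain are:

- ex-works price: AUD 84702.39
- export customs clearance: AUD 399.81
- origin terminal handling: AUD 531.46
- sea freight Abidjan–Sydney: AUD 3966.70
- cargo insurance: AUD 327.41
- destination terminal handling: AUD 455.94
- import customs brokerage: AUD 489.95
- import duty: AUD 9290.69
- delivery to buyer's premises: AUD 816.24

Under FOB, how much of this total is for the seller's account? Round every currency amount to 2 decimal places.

Seller's account: AUD 85633.66

FOB: the seller bears costs until goods are on board at the origin port; the buyer bears freight, insurance and all costs thereafter.
Seller's account: goods 84702.39 + export clearance 399.81 + origin terminal 531.46 = 85633.66
Buyer's account: freight 3966.70 + insurance 327.41 + destination terminal 455.94 + brokerage 489.95 + duty 9290.69 + delivery 816.24 = 15346.93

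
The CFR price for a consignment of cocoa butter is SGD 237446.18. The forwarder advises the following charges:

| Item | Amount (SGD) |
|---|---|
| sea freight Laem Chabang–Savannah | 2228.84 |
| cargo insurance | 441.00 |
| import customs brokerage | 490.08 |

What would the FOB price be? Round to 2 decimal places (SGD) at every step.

FOB price: SGD 235217.34

Not relevant to the conversion: insurance, brokerage — on the buyer under both terms; not part of either seller's price.
From CFR to FOB, the seller no longer bears: freight.
FOB price = 237446.18 − 2228.84 = 235217.34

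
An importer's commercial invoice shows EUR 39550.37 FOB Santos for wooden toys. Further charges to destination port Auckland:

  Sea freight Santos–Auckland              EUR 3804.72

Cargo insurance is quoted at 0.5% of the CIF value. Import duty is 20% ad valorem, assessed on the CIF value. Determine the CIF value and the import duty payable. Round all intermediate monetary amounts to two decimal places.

Let C be the CIF value. C = FOB price + freight + 0.5% × C
C − 0.5% × C = 39550.37 + 3804.72
0.995 × C = 43355.09
C = 43355.09 / 0.995 = 43572.95
Insurance premium = 0.5% × 43572.95 = 217.86
Import duty = 43572.95 × 20% = 8714.59

CIF value: EUR 43572.95; import duty: EUR 8714.59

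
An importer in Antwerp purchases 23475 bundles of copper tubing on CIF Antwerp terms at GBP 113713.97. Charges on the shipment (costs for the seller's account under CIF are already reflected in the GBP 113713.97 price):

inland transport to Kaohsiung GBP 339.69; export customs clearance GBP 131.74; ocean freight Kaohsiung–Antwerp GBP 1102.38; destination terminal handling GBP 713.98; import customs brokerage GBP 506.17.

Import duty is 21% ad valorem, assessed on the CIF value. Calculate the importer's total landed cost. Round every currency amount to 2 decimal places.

Total landed cost: GBP 138814.05

CIF: the seller pays costs through ocean freight and marine insurance to the destination port.
Already in the invoice (seller's account under CIF): inland to port, export clearance, freight — exclude.
The CIF price already equals the CIF value: 113713.97
Import duty = 113713.97 × 21% = 23879.93
Buyer bears: destination terminal 713.98 + brokerage 506.17 + duty 23879.93 = 25100.08
Landed cost = invoice 113713.97 + 25100.08 = 138814.05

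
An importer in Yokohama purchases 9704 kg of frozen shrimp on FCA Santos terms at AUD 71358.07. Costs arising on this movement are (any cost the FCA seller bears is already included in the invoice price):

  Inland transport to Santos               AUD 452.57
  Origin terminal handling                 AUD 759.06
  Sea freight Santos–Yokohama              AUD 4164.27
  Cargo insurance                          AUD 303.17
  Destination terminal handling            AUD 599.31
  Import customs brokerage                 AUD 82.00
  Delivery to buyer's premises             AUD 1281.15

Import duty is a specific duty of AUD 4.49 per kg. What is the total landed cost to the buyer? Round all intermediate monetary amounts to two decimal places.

FCA: the seller delivers export-cleared goods to the carrier; the buyer bears costs from that point.
Already in the invoice (seller's account under FCA): inland to port — exclude.
CIF value = FCA price + origin terminal + freight + insurance = 71358.07 + 759.06 + 4164.27 + 303.17 = 76584.57
Import duty = 9704 × 4.49 = 43570.96
Buyer bears: origin terminal 759.06 + freight 4164.27 + insurance 303.17 + destination terminal 599.31 + brokerage 82.00 + delivery 1281.15 + duty 43570.96 = 50759.92
Landed cost = invoice 71358.07 + 50759.92 = 122117.99

Total landed cost: AUD 122117.99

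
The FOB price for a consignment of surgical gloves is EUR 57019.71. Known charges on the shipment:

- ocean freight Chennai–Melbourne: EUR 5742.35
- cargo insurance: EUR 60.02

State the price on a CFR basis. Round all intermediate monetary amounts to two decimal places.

Not relevant to the conversion: insurance — on the buyer under both terms; not part of either seller's price.
From FOB to CFR, the seller additionally bears: freight.
CFR price = 57019.71 + 5742.35 = 62762.06

CFR price: EUR 62762.06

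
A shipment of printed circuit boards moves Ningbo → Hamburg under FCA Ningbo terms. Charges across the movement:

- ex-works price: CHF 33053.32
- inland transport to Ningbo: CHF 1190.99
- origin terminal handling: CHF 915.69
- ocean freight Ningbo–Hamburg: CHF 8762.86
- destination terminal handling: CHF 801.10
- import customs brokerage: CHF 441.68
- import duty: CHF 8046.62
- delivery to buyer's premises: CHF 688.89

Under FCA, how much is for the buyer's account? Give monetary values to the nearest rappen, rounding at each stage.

Buyer's account: CHF 19656.84

FCA: the seller delivers export-cleared goods to the carrier; the buyer bears costs from that point.
Seller's account: goods 33053.32 + inland to port 1190.99 = 34244.31
Buyer's account: origin terminal 915.69 + freight 8762.86 + destination terminal 801.10 + brokerage 441.68 + duty 8046.62 + delivery 688.89 = 19656.84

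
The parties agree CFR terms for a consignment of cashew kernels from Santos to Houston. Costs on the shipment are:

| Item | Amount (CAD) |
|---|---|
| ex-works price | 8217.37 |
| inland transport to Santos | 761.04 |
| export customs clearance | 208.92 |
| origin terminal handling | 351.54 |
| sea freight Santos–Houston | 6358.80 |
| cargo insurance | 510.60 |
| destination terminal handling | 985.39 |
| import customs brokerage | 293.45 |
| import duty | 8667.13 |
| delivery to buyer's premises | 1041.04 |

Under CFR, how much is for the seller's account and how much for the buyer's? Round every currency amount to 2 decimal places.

CFR: the seller pays costs through ocean freight to the destination port, but not insurance.
Seller's account: goods 8217.37 + inland to port 761.04 + export clearance 208.92 + origin terminal 351.54 + freight 6358.80 = 15897.67
Buyer's account: insurance 510.60 + destination terminal 985.39 + brokerage 293.45 + duty 8667.13 + delivery 1041.04 = 11497.61

Seller: CAD 15897.67; buyer: CAD 11497.61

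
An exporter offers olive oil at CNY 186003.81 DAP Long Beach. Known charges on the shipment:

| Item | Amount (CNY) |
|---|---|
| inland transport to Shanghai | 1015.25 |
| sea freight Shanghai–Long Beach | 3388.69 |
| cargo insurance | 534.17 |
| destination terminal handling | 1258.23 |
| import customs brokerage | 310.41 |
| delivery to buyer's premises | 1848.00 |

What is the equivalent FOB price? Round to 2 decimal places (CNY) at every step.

Not relevant to the conversion: inland to port — on the seller under both DAP and FOB; already in the DAP price and stays in the FOB price. brokerage — on the buyer under both terms; not part of either seller's price.
From DAP to FOB, the seller no longer bears: freight, insurance, destination terminal, delivery.
FOB price = 186003.81 − 3388.69 − 534.17 − 1258.23 − 1848.00 = 178974.72

FOB price: CNY 178974.72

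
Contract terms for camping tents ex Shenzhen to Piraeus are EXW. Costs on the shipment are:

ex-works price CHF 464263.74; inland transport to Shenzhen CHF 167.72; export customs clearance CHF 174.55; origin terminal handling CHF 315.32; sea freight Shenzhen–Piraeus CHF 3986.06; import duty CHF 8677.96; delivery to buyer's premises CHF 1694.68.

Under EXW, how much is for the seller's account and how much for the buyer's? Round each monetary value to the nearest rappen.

EXW: the seller makes goods available at their premises; the buyer bears all onward costs.
Seller's account: goods 464263.74 = 464263.74
Buyer's account: inland to port 167.72 + export clearance 174.55 + origin terminal 315.32 + freight 3986.06 + duty 8677.96 + delivery 1694.68 = 15016.29

Seller: CHF 464263.74; buyer: CHF 15016.29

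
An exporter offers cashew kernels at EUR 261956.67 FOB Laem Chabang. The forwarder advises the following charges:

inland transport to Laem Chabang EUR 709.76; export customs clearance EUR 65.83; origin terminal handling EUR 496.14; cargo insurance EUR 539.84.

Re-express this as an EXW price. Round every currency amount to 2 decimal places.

EXW price: EUR 260684.94

Not relevant to the conversion: insurance — on the buyer under both terms; not part of either seller's price.
From FOB to EXW, the seller no longer bears: inland to port, export clearance, origin terminal.
EXW price = 261956.67 − 709.76 − 65.83 − 496.14 = 260684.94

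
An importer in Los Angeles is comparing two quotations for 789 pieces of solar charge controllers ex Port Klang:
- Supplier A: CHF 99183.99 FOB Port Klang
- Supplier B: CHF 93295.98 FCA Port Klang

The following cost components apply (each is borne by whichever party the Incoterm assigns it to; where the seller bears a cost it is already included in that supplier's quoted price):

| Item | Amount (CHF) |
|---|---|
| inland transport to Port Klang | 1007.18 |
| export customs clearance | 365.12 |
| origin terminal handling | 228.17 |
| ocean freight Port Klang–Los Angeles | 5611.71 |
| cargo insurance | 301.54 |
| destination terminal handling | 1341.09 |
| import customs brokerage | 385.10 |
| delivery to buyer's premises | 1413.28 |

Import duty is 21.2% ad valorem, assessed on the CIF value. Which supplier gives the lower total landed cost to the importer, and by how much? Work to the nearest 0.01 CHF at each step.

Supplier B is cheaper by CHF 6859.72

Supplier A (FOB):
CIF value = FOB price + freight + insurance = 99183.99 + 5611.71 + 301.54 = 105097.24
Import duty = 105097.24 × 21.2% = 22280.61
Buyer bears (A): 5611.71 + 301.54 + 1341.09 + 385.10 + 1413.28 = 9052.72
Landed cost (A) = invoice 99183.99 + 9052.72 + duty 22280.61 = 130517.32
Supplier B (FCA):
CIF value = FCA price + origin terminal + freight + insurance = 93295.98 + 228.17 + 5611.71 + 301.54 = 99437.40
Import duty = 99437.40 × 21.2% = 21080.73
Buyer bears (B): 228.17 + 5611.71 + 301.54 + 1341.09 + 385.10 + 1413.28 = 9280.89
Landed cost (B) = invoice 93295.98 + 9280.89 + duty 21080.73 = 123657.60
Difference = |130517.32 − 123657.60| = 6859.72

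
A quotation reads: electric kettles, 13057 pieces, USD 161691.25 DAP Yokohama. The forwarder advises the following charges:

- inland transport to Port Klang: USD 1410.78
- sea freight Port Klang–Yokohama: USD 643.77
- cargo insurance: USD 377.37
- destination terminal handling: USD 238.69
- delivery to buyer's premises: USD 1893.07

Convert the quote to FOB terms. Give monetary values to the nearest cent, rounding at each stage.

FOB price: USD 158538.35

Not relevant to the conversion: inland to port — on the seller under both DAP and FOB; already in the DAP price and stays in the FOB price.
From DAP to FOB, the seller no longer bears: freight, insurance, destination terminal, delivery.
FOB price = 161691.25 − 643.77 − 377.37 − 238.69 − 1893.07 = 158538.35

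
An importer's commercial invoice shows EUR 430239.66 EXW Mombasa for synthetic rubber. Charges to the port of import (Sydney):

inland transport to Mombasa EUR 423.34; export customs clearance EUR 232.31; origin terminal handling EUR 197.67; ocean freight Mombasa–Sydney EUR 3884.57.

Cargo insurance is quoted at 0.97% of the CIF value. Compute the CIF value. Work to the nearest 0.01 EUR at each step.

Let C be the CIF value. C = EXW price + pre-shipment costs + freight + 0.97% × C
C − 0.97% × C = 430239.66 + 423.34 + 232.31 + 197.67 + 3884.57
0.9903 × C = 434977.55
C = 434977.55 / 0.9903 = 439238.16
Insurance premium = 0.97% × 439238.16 = 4260.61

CIF value: EUR 439238.16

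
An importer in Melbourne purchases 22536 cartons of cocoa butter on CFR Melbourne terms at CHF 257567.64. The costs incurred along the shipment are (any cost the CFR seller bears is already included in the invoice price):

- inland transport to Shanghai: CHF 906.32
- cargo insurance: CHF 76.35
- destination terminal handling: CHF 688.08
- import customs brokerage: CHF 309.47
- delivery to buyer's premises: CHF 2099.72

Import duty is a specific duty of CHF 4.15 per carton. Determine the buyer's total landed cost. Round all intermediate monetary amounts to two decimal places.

CFR: the seller pays costs through ocean freight to the destination port, but not insurance.
Already in the invoice (seller's account under CFR): inland to port — exclude.
CIF value = CFR price + insurance = 257567.64 + 76.35 = 257643.99
Import duty = 22536 × 4.15 = 93524.40
Buyer bears: insurance 76.35 + destination terminal 688.08 + brokerage 309.47 + delivery 2099.72 + duty 93524.40 = 96698.02
Landed cost = invoice 257567.64 + 96698.02 = 354265.66

Total landed cost: CHF 354265.66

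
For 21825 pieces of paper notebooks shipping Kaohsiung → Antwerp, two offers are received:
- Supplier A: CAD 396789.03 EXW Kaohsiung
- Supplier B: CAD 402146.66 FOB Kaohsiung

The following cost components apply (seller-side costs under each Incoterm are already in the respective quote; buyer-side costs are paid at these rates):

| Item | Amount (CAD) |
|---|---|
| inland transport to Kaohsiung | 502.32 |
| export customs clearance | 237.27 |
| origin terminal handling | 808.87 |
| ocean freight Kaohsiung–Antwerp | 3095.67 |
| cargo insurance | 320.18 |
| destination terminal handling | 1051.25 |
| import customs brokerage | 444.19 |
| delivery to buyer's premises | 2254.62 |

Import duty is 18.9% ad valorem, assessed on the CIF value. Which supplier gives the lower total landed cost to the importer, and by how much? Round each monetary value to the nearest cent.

Supplier A (EXW):
CIF value = EXW price + inland to port + export clearance + origin terminal + freight + insurance = 396789.03 + 502.32 + 237.27 + 808.87 + 3095.67 + 320.18 = 401753.34
Import duty = 401753.34 × 18.9% = 75931.38
Buyer bears (A): 502.32 + 237.27 + 808.87 + 3095.67 + 320.18 + 1051.25 + 444.19 + 2254.62 = 8714.37
Landed cost (A) = invoice 396789.03 + 8714.37 + duty 75931.38 = 481434.78
Supplier B (FOB):
CIF value = FOB price + freight + insurance = 402146.66 + 3095.67 + 320.18 = 405562.51
Import duty = 405562.51 × 18.9% = 76651.31
Buyer bears (B): 3095.67 + 320.18 + 1051.25 + 444.19 + 2254.62 = 7165.91
Landed cost (B) = invoice 402146.66 + 7165.91 + duty 76651.31 = 485963.88
Difference = |481434.78 − 485963.88| = 4529.10

Supplier A is cheaper by CAD 4529.10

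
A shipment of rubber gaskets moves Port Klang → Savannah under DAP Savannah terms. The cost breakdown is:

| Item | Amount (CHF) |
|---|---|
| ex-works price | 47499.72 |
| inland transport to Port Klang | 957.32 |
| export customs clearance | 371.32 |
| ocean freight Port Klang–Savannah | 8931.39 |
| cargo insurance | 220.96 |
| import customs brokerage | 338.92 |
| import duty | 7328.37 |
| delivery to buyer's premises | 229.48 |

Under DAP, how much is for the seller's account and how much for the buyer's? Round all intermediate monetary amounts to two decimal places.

Seller: CHF 58210.19; buyer: CHF 7667.29

DAP: the seller bears all costs to the named destination except import duty and clearance.
Seller's account: goods 47499.72 + inland to port 957.32 + export clearance 371.32 + freight 8931.39 + insurance 220.96 + delivery 229.48 = 58210.19
Buyer's account: brokerage 338.92 + duty 7328.37 = 7667.29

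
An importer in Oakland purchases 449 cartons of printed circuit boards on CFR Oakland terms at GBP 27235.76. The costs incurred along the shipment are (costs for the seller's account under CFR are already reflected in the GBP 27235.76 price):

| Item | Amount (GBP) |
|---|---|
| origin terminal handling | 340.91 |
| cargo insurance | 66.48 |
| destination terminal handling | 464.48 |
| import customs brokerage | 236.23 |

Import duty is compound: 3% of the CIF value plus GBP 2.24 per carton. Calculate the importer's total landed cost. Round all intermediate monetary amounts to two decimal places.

CFR: the seller pays costs through ocean freight to the destination port, but not insurance.
Already in the invoice (seller's account under CFR): origin terminal — exclude.
CIF value = CFR price + insurance = 27235.76 + 66.48 = 27302.24
Ad valorem component: 27302.24 × 3% = 819.07
Specific component: 449 × 2.24 = 1005.76
Import duty = 819.07 + 1005.76 = 1824.83
Buyer bears: insurance 66.48 + destination terminal 464.48 + brokerage 236.23 + duty 1824.83 = 2592.02
Landed cost = invoice 27235.76 + 2592.02 = 29827.78

Total landed cost: GBP 29827.78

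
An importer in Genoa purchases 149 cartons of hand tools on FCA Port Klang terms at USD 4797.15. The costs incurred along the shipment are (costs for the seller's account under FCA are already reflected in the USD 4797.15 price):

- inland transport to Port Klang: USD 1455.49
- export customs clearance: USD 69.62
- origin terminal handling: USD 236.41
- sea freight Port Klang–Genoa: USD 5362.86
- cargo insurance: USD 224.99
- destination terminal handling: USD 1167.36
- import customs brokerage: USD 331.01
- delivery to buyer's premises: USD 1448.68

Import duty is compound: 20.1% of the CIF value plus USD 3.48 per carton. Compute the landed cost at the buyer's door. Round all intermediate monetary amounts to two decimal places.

Total landed cost: USD 16221.88

FCA: the seller delivers export-cleared goods to the carrier; the buyer bears costs from that point.
Already in the invoice (seller's account under FCA): inland to port, export clearance — exclude.
CIF value = FCA price + origin terminal + freight + insurance = 4797.15 + 236.41 + 5362.86 + 224.99 = 10621.41
Ad valorem component: 10621.41 × 20.1% = 2134.90
Specific component: 149 × 3.48 = 518.52
Import duty = 2134.90 + 518.52 = 2653.42
Buyer bears: origin terminal 236.41 + freight 5362.86 + insurance 224.99 + destination terminal 1167.36 + brokerage 331.01 + delivery 1448.68 + duty 2653.42 = 11424.73
Landed cost = invoice 4797.15 + 11424.73 = 16221.88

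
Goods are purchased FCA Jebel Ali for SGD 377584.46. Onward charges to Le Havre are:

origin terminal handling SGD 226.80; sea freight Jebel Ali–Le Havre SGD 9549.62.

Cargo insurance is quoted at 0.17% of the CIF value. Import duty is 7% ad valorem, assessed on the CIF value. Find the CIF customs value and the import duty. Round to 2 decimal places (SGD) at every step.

CIF value: SGD 388020.51; import duty: SGD 27161.44

Let C be the CIF value. C = FCA price + pre-shipment costs + freight + 0.17% × C
C − 0.17% × C = 377584.46 + 226.80 + 9549.62
0.9983 × C = 387360.88
C = 387360.88 / 0.9983 = 388020.51
Insurance premium = 0.17% × 388020.51 = 659.63
Import duty = 388020.51 × 7% = 27161.44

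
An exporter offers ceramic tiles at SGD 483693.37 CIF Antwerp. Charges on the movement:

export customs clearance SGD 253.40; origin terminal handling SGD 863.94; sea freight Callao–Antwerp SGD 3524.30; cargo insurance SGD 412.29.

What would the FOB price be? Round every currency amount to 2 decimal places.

FOB price: SGD 479756.78

Not relevant to the conversion: origin terminal, export clearance — on the seller under both CIF and FOB; already in the CIF price and stays in the FOB price.
From CIF to FOB, the seller no longer bears: freight, insurance.
FOB price = 483693.37 − 3524.30 − 412.29 = 479756.78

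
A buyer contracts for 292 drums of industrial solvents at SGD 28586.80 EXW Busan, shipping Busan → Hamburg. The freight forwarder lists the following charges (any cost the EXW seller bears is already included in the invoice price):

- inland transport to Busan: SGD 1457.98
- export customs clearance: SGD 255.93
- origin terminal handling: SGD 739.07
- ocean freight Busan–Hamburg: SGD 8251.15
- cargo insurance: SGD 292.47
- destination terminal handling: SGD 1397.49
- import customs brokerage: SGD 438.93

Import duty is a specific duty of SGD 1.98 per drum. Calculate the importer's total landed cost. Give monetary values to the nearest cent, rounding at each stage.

EXW: the seller makes goods available at their premises; the buyer bears all onward costs.
CIF value = EXW price + inland to port + export clearance + origin terminal + freight + insurance = 28586.80 + 1457.98 + 255.93 + 739.07 + 8251.15 + 292.47 = 39583.40
Import duty = 292 × 1.98 = 578.16
Buyer bears: inland to port 1457.98 + export clearance 255.93 + origin terminal 739.07 + freight 8251.15 + insurance 292.47 + destination terminal 1397.49 + brokerage 438.93 + duty 578.16 = 13411.18
Landed cost = invoice 28586.80 + 13411.18 = 41997.98

Total landed cost: SGD 41997.98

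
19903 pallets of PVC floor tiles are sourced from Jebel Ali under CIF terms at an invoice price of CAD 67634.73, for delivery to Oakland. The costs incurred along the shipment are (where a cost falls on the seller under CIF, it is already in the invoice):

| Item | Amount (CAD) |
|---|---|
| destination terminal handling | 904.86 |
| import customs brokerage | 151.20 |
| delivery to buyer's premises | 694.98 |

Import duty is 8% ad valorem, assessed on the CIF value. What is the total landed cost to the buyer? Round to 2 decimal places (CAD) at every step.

Total landed cost: CAD 74796.55

CIF: the seller pays costs through ocean freight and marine insurance to the destination port.
The CIF price already equals the CIF value: 67634.73
Import duty = 67634.73 × 8% = 5410.78
Buyer bears: destination terminal 904.86 + brokerage 151.20 + delivery 694.98 + duty 5410.78 = 7161.82
Landed cost = invoice 67634.73 + 7161.82 = 74796.55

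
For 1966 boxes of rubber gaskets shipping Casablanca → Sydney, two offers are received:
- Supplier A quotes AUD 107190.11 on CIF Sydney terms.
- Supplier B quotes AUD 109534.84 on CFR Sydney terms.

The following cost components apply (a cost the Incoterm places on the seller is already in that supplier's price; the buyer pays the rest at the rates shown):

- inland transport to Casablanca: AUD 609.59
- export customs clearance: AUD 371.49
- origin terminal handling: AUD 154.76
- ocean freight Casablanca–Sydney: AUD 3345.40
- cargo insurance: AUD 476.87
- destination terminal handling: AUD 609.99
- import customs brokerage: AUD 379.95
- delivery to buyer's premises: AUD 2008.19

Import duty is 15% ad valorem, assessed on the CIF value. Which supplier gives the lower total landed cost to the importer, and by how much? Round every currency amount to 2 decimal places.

Supplier A (CIF):
The CIF price already equals the CIF value: 107190.11
Import duty = 107190.11 × 15% = 16078.52
Buyer bears (A): 609.99 + 379.95 + 2008.19 = 2998.13
Landed cost (A) = invoice 107190.11 + 2998.13 + duty 16078.52 = 126266.76
Supplier B (CFR):
CIF value = CFR price + insurance = 109534.84 + 476.87 = 110011.71
Import duty = 110011.71 × 15% = 16501.76
Buyer bears (B): 476.87 + 609.99 + 379.95 + 2008.19 = 3475.00
Landed cost (B) = invoice 109534.84 + 3475.00 + duty 16501.76 = 129511.60
Difference = |126266.76 − 129511.60| = 3244.84

Supplier A is cheaper by AUD 3244.84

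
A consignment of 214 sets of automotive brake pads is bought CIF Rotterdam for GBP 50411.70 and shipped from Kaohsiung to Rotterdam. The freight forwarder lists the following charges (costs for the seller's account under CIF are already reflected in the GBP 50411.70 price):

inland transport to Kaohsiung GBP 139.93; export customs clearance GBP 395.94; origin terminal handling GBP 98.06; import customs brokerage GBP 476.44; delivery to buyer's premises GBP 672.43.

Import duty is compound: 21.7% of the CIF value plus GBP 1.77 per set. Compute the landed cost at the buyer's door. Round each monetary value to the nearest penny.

Total landed cost: GBP 62878.69

CIF: the seller pays costs through ocean freight and marine insurance to the destination port.
Already in the invoice (seller's account under CIF): inland to port, export clearance, origin terminal — exclude.
The CIF price already equals the CIF value: 50411.70
Ad valorem component: 50411.70 × 21.7% = 10939.34
Specific component: 214 × 1.77 = 378.78
Import duty = 10939.34 + 378.78 = 11318.12
Buyer bears: brokerage 476.44 + delivery 672.43 + duty 11318.12 = 12466.99
Landed cost = invoice 50411.70 + 12466.99 = 62878.69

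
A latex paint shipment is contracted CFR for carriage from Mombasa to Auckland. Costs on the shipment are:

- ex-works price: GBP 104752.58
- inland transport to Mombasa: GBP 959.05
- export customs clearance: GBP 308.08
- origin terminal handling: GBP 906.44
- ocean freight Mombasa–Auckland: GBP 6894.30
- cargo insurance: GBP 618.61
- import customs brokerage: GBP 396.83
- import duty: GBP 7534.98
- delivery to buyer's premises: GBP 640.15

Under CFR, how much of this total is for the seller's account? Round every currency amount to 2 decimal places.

CFR: the seller pays costs through ocean freight to the destination port, but not insurance.
Seller's account: goods 104752.58 + inland to port 959.05 + export clearance 308.08 + origin terminal 906.44 + freight 6894.30 = 113820.45
Buyer's account: insurance 618.61 + brokerage 396.83 + duty 7534.98 + delivery 640.15 = 9190.57

Seller's account: GBP 113820.45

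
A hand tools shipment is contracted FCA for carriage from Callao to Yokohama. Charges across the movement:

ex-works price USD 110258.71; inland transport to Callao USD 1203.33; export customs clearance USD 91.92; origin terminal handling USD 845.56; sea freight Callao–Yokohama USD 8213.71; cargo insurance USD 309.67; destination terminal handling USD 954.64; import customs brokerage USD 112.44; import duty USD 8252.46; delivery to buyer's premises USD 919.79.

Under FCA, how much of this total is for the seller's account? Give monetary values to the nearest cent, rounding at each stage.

FCA: the seller delivers export-cleared goods to the carrier; the buyer bears costs from that point.
Seller's account: goods 110258.71 + inland to port 1203.33 + export clearance 91.92 = 111553.96
Buyer's account: origin terminal 845.56 + freight 8213.71 + insurance 309.67 + destination terminal 954.64 + brokerage 112.44 + duty 8252.46 + delivery 919.79 = 19608.27

Seller's account: USD 111553.96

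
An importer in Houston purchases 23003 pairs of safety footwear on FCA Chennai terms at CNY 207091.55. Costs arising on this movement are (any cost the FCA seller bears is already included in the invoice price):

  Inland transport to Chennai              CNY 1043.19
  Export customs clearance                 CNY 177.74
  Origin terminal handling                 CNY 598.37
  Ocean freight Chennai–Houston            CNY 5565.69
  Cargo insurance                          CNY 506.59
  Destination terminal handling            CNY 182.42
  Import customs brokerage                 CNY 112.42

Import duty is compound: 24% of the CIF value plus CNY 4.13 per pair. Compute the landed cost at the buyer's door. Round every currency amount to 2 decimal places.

Total landed cost: CNY 360362.36

FCA: the seller delivers export-cleared goods to the carrier; the buyer bears costs from that point.
Already in the invoice (seller's account under FCA): inland to port, export clearance — exclude.
CIF value = FCA price + origin terminal + freight + insurance = 207091.55 + 598.37 + 5565.69 + 506.59 = 213762.20
Ad valorem component: 213762.20 × 24% = 51302.93
Specific component: 23003 × 4.13 = 95002.39
Import duty = 51302.93 + 95002.39 = 146305.32
Buyer bears: origin terminal 598.37 + freight 5565.69 + insurance 506.59 + destination terminal 182.42 + brokerage 112.42 + duty 146305.32 = 153270.81
Landed cost = invoice 207091.55 + 153270.81 = 360362.36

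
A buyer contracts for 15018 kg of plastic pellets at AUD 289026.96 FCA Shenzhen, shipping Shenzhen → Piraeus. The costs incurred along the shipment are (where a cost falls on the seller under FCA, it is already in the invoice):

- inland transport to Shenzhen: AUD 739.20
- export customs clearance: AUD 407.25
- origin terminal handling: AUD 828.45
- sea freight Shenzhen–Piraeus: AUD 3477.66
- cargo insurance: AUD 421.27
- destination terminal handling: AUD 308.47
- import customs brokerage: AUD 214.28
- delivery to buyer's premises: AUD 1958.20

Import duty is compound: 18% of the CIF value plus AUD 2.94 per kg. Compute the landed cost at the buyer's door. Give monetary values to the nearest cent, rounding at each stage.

FCA: the seller delivers export-cleared goods to the carrier; the buyer bears costs from that point.
Already in the invoice (seller's account under FCA): inland to port, export clearance — exclude.
CIF value = FCA price + origin terminal + freight + insurance = 289026.96 + 828.45 + 3477.66 + 421.27 = 293754.34
Ad valorem component: 293754.34 × 18% = 52875.78
Specific component: 15018 × 2.94 = 44152.92
Import duty = 52875.78 + 44152.92 = 97028.70
Buyer bears: origin terminal 828.45 + freight 3477.66 + insurance 421.27 + destination terminal 308.47 + brokerage 214.28 + delivery 1958.20 + duty 97028.70 = 104237.03
Landed cost = invoice 289026.96 + 104237.03 = 393263.99

Total landed cost: AUD 393263.99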